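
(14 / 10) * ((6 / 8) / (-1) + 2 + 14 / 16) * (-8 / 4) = -5.95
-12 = -12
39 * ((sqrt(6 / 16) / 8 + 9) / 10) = 39 * sqrt(6) / 320 + 351 / 10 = 35.40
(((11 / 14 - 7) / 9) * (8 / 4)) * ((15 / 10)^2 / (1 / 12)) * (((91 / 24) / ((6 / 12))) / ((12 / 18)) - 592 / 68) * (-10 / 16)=473715 / 7616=62.20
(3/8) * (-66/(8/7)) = -693/32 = -21.66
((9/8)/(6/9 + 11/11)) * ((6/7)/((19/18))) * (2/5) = 729/3325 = 0.22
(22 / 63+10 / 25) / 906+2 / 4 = 142931 / 285390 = 0.50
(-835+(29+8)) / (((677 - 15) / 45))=-17955 / 331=-54.24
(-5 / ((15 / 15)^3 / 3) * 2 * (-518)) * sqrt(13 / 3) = 5180 * sqrt(39) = 32349.09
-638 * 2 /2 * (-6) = 3828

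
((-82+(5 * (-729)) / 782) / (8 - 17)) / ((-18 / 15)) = -338845 / 42228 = -8.02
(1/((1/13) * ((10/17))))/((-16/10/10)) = -1105/8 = -138.12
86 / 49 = 1.76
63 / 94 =0.67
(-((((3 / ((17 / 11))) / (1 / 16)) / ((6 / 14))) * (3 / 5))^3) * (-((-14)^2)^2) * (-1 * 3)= -5818744463228928 / 614125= -9474853593.70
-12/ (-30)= 2/ 5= 0.40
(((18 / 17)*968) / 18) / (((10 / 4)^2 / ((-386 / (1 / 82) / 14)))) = -61278272 / 2975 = -20597.74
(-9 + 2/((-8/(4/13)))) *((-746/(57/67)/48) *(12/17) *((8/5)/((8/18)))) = 8846814/20995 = 421.38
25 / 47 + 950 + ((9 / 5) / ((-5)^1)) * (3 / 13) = 14518106 / 15275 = 950.45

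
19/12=1.58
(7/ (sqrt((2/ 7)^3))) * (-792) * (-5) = 48510 * sqrt(14) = 181507.80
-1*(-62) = 62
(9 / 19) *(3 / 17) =27 / 323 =0.08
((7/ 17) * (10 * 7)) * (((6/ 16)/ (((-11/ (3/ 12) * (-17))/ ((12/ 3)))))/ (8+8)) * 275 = 0.99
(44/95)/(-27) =-44/2565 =-0.02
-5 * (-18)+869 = 959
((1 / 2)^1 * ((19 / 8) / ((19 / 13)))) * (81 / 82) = 1053 / 1312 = 0.80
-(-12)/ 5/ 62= 6/ 155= 0.04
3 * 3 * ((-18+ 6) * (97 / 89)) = -10476 / 89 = -117.71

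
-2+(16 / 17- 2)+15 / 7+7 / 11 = -366 / 1309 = -0.28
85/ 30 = 2.83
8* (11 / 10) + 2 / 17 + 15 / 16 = 13403 / 1360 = 9.86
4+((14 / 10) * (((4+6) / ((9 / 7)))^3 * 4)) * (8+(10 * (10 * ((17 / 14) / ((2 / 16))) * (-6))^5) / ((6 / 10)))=-15074383233023892414788 / 5103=-2954023757206328123.61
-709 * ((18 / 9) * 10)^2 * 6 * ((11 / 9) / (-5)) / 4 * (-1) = -311960 / 3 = -103986.67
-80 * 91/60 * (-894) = 108472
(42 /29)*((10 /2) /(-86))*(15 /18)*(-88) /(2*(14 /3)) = 825 /1247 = 0.66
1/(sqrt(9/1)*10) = 1/30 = 0.03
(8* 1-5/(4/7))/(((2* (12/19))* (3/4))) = -19/24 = -0.79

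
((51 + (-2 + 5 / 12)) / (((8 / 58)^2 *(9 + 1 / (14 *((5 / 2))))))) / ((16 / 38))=331644145 / 485376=683.27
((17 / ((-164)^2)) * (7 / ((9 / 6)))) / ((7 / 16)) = 34 / 5043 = 0.01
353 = 353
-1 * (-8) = 8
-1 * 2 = -2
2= 2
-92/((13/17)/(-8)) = 962.46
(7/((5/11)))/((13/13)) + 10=127/5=25.40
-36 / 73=-0.49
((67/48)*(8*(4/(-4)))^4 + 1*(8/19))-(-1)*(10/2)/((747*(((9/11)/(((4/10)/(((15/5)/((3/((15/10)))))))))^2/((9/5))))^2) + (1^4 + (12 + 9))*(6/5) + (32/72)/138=28718982401892971702/4999685657540625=5744.16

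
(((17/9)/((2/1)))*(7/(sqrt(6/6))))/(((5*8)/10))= 119/72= 1.65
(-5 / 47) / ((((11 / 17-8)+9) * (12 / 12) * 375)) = -17 / 98700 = -0.00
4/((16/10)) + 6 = 17/2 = 8.50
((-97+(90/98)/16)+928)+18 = 665661/784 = 849.06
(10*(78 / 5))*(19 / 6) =494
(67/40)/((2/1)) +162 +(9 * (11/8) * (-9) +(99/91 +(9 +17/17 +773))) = 6082807/7280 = 835.55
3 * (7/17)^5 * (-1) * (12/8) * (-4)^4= -13.64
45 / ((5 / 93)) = 837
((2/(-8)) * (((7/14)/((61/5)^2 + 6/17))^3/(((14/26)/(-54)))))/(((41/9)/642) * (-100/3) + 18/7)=233530012828125/577785414129547788928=0.00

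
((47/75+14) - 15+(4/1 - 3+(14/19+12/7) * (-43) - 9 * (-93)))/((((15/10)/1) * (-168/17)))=-31041898/628425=-49.40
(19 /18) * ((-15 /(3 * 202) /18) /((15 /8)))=-19 /24543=-0.00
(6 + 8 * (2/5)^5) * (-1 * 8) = -152048/3125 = -48.66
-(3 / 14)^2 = -9 / 196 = -0.05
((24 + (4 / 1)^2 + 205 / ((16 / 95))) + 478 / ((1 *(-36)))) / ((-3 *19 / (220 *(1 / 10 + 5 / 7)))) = -281479 / 72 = -3909.43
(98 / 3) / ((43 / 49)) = 37.22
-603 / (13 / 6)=-3618 / 13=-278.31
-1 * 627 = -627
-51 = -51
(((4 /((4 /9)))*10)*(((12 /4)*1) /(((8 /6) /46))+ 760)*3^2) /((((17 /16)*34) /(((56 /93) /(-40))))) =-2611224 /8959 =-291.46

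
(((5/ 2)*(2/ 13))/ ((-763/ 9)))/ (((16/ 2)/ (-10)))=225/ 39676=0.01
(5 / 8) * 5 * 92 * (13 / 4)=7475 / 8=934.38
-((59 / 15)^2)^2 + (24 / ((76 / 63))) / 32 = -3674109619 / 15390000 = -238.73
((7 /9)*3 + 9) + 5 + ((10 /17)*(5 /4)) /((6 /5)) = 3457 /204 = 16.95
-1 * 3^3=-27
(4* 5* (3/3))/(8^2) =0.31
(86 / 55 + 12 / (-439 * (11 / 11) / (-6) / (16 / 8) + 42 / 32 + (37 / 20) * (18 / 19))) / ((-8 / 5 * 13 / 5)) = -46395355 / 103415884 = -0.45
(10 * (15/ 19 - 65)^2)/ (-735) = -2976800/ 53067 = -56.10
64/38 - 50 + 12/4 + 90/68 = -28419/646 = -43.99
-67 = -67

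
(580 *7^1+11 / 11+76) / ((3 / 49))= 67571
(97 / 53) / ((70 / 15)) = 291 / 742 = 0.39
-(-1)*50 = 50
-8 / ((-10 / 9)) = 36 / 5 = 7.20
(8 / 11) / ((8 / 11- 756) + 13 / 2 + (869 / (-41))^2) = -26896 / 11077571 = -0.00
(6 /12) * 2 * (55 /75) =11 /15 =0.73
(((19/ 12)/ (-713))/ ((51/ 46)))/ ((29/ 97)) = -1843/ 275094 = -0.01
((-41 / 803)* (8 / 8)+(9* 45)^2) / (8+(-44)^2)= 65856017 / 780516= 84.37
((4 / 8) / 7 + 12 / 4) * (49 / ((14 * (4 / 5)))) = 13.44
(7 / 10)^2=49 / 100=0.49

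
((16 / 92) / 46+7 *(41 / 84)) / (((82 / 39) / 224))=7903532 / 21689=364.40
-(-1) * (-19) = -19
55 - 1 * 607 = -552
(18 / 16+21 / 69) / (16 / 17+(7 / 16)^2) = 143072 / 113367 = 1.26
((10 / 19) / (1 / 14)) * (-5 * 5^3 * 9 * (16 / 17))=-12600000 / 323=-39009.29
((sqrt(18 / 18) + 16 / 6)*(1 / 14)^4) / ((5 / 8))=11 / 72030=0.00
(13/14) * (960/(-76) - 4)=-2054/133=-15.44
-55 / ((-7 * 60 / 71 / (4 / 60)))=781 / 1260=0.62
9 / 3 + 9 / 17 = 60 / 17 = 3.53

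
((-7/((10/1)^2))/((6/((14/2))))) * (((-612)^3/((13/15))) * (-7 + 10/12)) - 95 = -8657871643/65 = -133198025.28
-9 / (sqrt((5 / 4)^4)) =-144 / 25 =-5.76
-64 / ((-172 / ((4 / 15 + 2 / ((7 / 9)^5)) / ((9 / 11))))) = 323610848 / 97564635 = 3.32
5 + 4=9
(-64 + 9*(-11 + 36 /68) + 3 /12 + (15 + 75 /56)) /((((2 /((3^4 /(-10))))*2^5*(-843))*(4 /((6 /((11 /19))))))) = -207529533 /3766568960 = -0.06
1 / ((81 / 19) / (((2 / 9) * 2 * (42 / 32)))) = 133 / 972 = 0.14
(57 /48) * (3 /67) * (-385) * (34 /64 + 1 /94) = -17885175 /1612288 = -11.09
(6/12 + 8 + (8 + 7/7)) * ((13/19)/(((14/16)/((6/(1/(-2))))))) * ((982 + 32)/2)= -1581840/19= -83254.74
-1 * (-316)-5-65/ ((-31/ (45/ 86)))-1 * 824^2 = -1809317965/ 2666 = -678663.90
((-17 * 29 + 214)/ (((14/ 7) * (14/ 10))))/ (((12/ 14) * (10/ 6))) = -279/ 4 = -69.75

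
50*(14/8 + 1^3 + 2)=475/2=237.50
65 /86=0.76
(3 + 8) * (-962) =-10582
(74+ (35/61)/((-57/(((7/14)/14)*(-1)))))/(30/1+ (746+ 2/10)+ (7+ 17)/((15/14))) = 5145985/55534644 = 0.09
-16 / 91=-0.18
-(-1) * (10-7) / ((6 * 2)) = 1 / 4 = 0.25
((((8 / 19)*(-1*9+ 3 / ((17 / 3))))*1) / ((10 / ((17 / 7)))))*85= -9792 / 133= -73.62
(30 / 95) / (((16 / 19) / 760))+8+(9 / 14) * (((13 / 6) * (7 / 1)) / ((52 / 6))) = 294.12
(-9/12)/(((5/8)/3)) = -18/5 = -3.60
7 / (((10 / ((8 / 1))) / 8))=224 / 5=44.80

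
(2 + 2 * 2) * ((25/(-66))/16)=-25/176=-0.14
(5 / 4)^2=25 / 16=1.56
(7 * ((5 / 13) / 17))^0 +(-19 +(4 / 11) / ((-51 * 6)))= -18.00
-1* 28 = -28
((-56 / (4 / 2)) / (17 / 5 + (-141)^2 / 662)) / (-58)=46340 / 3209111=0.01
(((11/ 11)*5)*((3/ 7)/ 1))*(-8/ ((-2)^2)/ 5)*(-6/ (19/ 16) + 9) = -450/ 133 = -3.38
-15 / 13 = -1.15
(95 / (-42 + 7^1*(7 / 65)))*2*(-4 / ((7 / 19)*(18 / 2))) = 938600 / 168903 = 5.56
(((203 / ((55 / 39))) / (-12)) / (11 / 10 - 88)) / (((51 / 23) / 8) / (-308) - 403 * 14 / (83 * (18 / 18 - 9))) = 564239312 / 34728450955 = 0.02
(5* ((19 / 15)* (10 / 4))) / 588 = 95 / 3528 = 0.03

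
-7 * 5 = -35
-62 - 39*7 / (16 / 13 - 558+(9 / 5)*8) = -2168003 / 35254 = -61.50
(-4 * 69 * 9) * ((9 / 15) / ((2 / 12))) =-44712 / 5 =-8942.40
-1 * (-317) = 317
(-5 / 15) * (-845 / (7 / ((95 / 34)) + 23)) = 80275 / 7269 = 11.04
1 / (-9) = -1 / 9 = -0.11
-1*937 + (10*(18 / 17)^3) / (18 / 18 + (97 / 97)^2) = -4574321 / 4913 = -931.06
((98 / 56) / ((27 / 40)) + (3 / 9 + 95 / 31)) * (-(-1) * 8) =40112 / 837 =47.92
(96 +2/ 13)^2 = 1562500/ 169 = 9245.56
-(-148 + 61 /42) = 6155 /42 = 146.55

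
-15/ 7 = -2.14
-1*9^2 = -81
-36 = -36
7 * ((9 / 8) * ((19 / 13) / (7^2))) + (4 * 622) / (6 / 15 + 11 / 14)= 126802673 / 60424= 2098.55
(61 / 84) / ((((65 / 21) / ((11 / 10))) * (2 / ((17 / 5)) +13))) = 1037 / 54600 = 0.02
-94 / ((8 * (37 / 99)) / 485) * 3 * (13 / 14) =-88011495 / 2072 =-42476.59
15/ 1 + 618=633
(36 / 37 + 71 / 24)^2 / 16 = 12187081 / 12616704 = 0.97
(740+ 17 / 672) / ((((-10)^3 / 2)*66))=-497297 / 22176000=-0.02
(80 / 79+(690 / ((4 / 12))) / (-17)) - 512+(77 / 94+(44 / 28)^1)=-557046649 / 883694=-630.36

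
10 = 10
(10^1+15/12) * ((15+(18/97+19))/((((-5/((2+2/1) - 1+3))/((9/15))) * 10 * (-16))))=67149/38800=1.73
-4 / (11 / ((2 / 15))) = -8 / 165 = -0.05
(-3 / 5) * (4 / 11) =-12 / 55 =-0.22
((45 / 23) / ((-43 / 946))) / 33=-30 / 23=-1.30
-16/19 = -0.84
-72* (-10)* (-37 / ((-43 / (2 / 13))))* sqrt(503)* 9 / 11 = 479520* sqrt(503) / 6149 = 1748.99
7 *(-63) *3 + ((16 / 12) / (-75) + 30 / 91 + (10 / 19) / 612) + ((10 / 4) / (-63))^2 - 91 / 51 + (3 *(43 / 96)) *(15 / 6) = -35227849893079 / 26665329600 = -1321.11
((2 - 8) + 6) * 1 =0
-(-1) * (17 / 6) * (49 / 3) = 833 / 18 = 46.28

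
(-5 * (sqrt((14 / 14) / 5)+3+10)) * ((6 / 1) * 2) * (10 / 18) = -1300 / 3 - 20 * sqrt(5) / 3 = -448.24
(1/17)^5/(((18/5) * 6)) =5/153344556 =0.00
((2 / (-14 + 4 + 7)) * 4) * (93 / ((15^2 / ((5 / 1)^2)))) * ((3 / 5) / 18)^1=-124 / 135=-0.92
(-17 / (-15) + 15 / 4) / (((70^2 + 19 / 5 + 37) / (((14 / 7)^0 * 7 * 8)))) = 2051 / 37056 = 0.06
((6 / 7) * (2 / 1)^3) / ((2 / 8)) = 192 / 7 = 27.43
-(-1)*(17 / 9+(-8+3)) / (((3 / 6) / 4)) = -224 / 9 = -24.89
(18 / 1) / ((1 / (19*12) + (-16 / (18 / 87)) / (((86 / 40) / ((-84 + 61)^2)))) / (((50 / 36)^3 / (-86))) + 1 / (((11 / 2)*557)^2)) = 100302532171875 / 3403448431963410548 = 0.00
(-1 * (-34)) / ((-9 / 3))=-34 / 3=-11.33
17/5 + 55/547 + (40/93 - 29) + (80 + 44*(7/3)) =13361889/84785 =157.60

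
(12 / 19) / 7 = 12 / 133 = 0.09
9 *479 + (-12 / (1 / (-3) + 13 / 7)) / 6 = 68955 / 16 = 4309.69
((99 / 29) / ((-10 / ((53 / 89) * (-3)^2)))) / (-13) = 47223 / 335530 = 0.14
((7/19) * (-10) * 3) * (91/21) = -910/19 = -47.89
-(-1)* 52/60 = 13/15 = 0.87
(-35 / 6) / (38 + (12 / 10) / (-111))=-925 / 6024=-0.15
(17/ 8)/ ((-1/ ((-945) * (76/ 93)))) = 101745/ 62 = 1641.05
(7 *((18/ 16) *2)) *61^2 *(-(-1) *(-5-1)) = -351634.50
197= 197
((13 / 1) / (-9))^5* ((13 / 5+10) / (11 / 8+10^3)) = -0.08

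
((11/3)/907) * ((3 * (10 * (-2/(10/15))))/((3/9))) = -990/907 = -1.09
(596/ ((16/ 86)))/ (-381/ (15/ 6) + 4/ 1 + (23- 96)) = -32035/ 2214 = -14.47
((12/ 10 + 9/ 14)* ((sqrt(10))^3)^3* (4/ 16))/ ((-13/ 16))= -516000* sqrt(10)/ 91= -17931.16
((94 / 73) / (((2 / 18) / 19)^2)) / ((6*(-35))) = -458109 / 2555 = -179.30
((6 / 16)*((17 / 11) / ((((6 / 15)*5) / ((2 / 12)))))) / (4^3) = 17 / 22528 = 0.00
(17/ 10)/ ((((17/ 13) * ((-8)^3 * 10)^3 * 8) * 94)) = -13/ 1009317314560000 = -0.00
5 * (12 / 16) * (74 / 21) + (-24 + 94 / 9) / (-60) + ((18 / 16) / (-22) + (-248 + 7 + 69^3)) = 54599760631 / 166320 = 328281.39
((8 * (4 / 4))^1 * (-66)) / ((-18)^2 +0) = -44 / 27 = -1.63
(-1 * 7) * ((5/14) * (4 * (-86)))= 860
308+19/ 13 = 4023/ 13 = 309.46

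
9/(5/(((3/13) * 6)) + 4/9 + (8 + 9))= 162/379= 0.43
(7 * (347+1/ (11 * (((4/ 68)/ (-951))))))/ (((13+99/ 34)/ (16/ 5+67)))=-206338860/ 5951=-34672.97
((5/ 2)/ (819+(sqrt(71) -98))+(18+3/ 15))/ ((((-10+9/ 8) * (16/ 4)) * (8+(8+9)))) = -18923233/ 922591750+sqrt(71)/ 184518350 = -0.02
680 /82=8.29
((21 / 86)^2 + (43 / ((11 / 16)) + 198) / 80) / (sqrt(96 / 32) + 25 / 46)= -310284605 / 465600388 + 1427309183 *sqrt(3) / 1164000970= 1.46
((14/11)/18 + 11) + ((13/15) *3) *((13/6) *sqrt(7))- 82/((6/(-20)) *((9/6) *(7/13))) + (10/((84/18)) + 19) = 385.53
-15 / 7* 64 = -960 / 7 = -137.14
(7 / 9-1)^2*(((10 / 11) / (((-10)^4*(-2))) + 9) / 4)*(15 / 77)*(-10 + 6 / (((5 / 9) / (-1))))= -2573987 / 5717250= -0.45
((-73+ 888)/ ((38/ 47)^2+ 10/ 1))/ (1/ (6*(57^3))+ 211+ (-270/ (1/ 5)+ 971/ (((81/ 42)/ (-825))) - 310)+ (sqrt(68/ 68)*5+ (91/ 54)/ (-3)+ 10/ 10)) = -111136479885/ 605540531711906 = -0.00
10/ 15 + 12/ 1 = 38/ 3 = 12.67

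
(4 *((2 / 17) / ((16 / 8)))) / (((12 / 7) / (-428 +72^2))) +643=66085 / 51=1295.78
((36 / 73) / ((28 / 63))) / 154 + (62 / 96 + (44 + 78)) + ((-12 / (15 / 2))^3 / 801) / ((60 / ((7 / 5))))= 82835261826719 / 675363150000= 122.65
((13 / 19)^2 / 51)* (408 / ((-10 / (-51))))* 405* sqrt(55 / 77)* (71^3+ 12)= 999520021188* sqrt(35) / 2527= 2340023818.82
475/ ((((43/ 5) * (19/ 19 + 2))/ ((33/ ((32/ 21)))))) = 548625/ 1376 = 398.71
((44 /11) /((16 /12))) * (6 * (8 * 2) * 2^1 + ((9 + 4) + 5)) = 630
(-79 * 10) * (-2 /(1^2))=1580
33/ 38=0.87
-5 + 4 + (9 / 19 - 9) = -181 / 19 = -9.53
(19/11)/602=19/6622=0.00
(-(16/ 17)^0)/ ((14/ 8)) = -4/ 7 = -0.57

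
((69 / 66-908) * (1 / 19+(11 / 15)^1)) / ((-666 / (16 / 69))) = 662144 / 2667885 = 0.25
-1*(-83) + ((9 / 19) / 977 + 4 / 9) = 83.44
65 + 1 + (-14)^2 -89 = 173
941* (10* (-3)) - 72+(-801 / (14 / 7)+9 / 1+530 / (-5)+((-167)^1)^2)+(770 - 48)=-377 / 2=-188.50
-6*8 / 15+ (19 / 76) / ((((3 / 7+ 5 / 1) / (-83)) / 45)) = -133157 / 760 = -175.21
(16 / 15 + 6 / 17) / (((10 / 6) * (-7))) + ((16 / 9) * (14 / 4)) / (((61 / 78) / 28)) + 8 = 230.65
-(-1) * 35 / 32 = 1.09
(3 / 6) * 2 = 1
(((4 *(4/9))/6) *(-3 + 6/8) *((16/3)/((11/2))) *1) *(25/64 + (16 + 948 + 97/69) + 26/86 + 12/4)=-184020223/293733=-626.49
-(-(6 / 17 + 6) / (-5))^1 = -1.27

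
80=80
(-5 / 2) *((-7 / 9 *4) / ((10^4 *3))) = 7 / 27000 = 0.00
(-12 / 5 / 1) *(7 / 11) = -84 / 55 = -1.53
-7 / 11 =-0.64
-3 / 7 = -0.43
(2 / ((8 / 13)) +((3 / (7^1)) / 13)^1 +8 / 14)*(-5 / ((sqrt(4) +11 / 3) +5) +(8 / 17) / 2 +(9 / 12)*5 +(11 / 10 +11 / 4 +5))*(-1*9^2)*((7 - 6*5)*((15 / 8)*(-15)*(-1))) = 3956400926685 / 1584128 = 2497526.04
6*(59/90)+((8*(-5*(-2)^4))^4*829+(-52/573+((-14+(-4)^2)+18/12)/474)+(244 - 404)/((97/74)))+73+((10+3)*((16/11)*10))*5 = 44784661924860603869261/321999260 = 139083120640900.24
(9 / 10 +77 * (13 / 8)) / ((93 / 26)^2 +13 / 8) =851929 / 97475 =8.74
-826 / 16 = -413 / 8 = -51.62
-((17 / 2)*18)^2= -23409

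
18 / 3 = 6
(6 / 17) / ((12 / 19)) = 19 / 34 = 0.56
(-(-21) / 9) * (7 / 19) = 49 / 57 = 0.86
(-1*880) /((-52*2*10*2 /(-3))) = -33 /26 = -1.27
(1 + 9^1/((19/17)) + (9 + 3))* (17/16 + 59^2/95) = 286555/361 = 793.78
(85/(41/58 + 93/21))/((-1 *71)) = -6902/29607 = -0.23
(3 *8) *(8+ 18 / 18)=216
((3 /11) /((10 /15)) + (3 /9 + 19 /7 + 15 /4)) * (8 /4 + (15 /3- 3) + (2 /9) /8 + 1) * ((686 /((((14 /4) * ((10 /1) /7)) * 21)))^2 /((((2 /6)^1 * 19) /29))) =11988910213 /1692900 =7081.88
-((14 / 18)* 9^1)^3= -343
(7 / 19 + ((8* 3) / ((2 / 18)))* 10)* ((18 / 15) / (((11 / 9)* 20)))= 1108269 / 10450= 106.05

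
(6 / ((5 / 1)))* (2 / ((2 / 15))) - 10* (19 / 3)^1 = -136 / 3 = -45.33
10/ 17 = 0.59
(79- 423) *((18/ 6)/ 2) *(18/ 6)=-1548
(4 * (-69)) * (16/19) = -4416/19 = -232.42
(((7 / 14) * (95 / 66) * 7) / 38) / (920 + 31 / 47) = 1645 / 11423544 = 0.00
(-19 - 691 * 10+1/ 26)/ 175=-180153/ 4550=-39.59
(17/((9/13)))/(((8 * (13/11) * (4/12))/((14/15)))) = 1309/180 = 7.27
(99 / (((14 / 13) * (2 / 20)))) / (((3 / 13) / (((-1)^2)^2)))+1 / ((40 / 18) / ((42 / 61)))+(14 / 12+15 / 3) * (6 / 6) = 25556257 / 6405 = 3990.05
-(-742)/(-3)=-742/3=-247.33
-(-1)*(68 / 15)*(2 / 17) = 8 / 15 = 0.53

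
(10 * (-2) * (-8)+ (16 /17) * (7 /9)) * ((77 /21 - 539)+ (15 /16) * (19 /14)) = -551612393 /6426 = -85840.71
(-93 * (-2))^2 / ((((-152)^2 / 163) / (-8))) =-1409787 / 722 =-1952.61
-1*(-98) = 98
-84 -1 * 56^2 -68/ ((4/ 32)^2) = -7572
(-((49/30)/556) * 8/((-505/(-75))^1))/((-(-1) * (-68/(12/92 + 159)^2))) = 164096100/126252727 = 1.30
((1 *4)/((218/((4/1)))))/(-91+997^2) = 4/54168531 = 0.00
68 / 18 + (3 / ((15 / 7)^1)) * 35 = 475 / 9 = 52.78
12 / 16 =3 / 4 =0.75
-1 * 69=-69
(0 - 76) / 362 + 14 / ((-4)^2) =963 / 1448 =0.67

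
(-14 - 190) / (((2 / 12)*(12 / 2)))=-204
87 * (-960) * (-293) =24471360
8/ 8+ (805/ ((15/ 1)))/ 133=1.40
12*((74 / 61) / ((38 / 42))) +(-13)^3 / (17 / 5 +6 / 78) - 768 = -362461859 / 261934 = -1383.79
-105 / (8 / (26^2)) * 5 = -88725 / 2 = -44362.50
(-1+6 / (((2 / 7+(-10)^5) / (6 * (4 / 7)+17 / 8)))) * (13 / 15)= -0.87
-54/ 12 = -9/ 2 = -4.50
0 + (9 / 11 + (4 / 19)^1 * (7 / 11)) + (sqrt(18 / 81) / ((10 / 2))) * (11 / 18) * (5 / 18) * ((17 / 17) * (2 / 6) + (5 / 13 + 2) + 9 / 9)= 1595 * sqrt(2) / 37908 + 199 / 209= 1.01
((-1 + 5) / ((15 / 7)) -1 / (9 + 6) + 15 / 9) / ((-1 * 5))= -52 / 75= -0.69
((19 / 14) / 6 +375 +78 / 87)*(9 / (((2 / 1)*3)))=916235 / 1624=564.18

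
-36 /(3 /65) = -780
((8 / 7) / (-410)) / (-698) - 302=-151246128 / 500815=-302.00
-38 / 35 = -1.09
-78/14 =-5.57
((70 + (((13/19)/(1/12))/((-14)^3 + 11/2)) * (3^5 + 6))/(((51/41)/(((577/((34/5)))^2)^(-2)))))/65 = 0.00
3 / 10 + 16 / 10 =19 / 10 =1.90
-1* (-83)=83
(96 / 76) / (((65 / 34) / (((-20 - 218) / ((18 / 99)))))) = -1068144 / 1235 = -864.89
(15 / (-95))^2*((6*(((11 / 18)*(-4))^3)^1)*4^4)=-5451776 / 9747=-559.33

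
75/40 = 1.88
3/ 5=0.60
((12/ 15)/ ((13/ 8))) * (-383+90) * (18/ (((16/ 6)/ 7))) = -443016/ 65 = -6815.63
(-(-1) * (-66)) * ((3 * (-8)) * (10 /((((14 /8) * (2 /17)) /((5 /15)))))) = 25645.71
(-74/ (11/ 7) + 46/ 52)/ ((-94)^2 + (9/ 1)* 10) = -13215/ 2552836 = -0.01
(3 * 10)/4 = 15/2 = 7.50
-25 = -25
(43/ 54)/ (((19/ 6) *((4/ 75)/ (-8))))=-2150/ 57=-37.72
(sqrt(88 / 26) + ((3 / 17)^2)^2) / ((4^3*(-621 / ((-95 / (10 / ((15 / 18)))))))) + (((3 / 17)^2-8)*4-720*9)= -3202355712929 / 491771648 + 95*sqrt(143) / 3100032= -6511.88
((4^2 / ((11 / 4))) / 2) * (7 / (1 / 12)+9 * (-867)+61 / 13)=-3209152 / 143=-22441.62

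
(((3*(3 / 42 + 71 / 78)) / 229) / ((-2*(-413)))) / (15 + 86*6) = 134 / 4570055217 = 0.00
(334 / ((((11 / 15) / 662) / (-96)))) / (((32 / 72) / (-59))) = 42267005280 / 11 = 3842455025.45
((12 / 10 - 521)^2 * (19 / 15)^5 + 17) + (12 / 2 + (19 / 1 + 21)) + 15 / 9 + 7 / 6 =881082.77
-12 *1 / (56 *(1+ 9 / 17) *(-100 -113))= 0.00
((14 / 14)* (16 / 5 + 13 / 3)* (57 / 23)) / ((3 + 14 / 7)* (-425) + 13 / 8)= -17176 / 1953505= -0.01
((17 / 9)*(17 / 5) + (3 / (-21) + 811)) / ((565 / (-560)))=-4119088 / 5085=-810.05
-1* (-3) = 3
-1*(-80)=80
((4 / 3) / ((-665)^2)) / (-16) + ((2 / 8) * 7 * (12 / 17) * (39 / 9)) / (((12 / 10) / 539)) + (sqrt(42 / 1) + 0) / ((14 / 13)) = 13 * sqrt(42) / 14 + 72302313411 / 30071300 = 2410.38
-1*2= -2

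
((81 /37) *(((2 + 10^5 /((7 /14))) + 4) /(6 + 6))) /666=300009 /5476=54.79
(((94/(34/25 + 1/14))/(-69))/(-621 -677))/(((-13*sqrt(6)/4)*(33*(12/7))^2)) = -403025*sqrt(6)/34302557496636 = -0.00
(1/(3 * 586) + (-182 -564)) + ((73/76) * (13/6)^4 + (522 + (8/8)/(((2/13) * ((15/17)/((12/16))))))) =-28470670199/144296640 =-197.31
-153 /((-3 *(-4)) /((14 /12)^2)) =-833 /48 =-17.35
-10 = -10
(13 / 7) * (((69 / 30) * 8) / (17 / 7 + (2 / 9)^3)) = 871884 / 62245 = 14.01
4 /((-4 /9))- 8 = -17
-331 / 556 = -0.60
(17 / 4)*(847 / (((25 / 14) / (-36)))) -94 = -1816624 / 25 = -72664.96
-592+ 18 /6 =-589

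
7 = 7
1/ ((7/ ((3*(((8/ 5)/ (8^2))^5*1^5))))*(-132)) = -1/ 31539200000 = -0.00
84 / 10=42 / 5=8.40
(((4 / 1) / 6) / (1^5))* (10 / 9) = 20 / 27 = 0.74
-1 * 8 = -8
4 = 4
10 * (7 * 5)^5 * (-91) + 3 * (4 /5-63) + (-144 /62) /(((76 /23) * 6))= -140755999456132 /2945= -47794906436.72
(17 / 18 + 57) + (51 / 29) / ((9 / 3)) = 30553 / 522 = 58.53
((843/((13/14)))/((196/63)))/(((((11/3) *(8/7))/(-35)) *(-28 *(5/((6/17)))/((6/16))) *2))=1433943/1244672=1.15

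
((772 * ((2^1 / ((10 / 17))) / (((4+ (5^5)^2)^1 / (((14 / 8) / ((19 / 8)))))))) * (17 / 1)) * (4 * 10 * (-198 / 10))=-2473821504 / 927734755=-2.67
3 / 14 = 0.21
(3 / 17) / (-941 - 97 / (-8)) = -8 / 42109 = -0.00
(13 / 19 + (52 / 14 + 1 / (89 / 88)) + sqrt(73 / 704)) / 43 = sqrt(803) / 3784 + 1483 / 11837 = 0.13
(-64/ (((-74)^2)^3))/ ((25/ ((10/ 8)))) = -1/ 51314528180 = -0.00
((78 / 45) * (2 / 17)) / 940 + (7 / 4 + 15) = 4015027 / 239700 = 16.75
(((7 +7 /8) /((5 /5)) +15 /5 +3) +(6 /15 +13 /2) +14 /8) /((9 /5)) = 901 /72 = 12.51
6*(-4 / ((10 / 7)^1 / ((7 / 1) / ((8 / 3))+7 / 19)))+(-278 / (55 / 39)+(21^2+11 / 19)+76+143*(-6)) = -1228581 / 2090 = -587.84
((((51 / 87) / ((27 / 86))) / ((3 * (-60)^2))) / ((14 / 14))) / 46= 0.00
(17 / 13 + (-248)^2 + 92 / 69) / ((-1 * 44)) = -218069 / 156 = -1397.88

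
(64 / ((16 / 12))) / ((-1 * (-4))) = 12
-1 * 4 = -4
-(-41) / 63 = 41 / 63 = 0.65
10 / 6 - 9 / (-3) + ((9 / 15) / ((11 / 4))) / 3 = 782 / 165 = 4.74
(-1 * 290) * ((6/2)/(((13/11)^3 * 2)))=-578985/2197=-263.53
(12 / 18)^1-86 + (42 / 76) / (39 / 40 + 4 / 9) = -353452 / 4161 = -84.94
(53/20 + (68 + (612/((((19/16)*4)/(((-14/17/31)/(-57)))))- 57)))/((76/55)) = 33754413/3402064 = 9.92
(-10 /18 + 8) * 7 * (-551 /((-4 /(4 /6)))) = 258419 /54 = 4785.54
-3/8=-0.38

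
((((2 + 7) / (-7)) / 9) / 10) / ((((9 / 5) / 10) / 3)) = -5 / 21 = -0.24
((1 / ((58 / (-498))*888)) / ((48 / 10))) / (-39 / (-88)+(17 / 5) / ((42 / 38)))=-159775 / 279143096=-0.00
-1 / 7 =-0.14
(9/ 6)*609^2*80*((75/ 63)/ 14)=3784500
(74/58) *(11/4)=407/116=3.51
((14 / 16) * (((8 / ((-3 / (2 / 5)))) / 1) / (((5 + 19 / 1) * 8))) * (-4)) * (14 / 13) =49 / 2340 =0.02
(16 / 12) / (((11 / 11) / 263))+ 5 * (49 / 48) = 17077 / 48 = 355.77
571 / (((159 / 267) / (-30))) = -28765.47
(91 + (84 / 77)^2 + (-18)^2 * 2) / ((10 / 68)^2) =103534828 / 3025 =34226.39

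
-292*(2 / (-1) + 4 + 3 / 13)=-8468 / 13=-651.38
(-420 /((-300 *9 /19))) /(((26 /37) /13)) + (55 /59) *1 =295289 /5310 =55.61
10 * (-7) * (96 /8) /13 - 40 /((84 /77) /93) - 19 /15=-677797 /195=-3475.88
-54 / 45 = -6 / 5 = -1.20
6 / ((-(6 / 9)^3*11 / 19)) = -1539 / 44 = -34.98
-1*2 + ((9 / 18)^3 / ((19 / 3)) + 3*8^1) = 3347 / 152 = 22.02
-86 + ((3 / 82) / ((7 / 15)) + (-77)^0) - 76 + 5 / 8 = -368041 / 2296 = -160.30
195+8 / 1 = 203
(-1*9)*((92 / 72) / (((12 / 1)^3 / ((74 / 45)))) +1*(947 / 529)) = -663198659 / 41135040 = -16.12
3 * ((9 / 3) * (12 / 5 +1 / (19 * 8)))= 16461 / 760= 21.66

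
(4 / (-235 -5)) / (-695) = 1 / 41700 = 0.00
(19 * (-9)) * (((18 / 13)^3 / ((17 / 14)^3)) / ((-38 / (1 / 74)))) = 36006768 / 399372857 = 0.09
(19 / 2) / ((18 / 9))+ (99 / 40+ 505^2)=10201289 / 40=255032.22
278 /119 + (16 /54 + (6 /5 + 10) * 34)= 6159842 /16065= 383.43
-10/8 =-5/4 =-1.25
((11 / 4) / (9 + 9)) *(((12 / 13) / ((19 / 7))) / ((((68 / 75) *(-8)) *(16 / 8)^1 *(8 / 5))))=-9625 / 4299776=-0.00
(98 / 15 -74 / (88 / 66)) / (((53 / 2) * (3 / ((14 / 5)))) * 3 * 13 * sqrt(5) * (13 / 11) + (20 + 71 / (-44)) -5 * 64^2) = 0.00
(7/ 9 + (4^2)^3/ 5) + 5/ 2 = 74023/ 90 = 822.48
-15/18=-5/6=-0.83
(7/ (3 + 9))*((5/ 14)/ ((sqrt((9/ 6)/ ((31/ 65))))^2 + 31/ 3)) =155/ 10028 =0.02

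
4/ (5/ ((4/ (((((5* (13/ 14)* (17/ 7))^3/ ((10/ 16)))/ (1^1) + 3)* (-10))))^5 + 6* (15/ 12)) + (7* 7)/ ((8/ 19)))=33754662127266727590677585916296312322820376032/ 987675478286377477106509156053178914072327315181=0.03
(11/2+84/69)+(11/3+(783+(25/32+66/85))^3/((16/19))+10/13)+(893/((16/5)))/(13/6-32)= 29646982020779789946561181/51697812701184000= 573466854.24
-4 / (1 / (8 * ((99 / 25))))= -3168 / 25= -126.72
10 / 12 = 5 / 6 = 0.83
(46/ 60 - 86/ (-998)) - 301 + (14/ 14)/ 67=-300.13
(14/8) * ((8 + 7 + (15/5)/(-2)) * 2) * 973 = 183897/4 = 45974.25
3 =3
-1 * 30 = -30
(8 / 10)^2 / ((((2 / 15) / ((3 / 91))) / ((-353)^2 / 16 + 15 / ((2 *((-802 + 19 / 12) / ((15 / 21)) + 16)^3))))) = 1232.40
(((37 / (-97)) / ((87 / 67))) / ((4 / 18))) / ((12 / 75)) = -8.26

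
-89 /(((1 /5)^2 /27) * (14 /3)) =-180225 /14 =-12873.21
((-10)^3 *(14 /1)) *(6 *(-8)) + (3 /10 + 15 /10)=3360009 /5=672001.80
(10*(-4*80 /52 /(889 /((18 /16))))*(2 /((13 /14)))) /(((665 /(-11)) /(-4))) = -31680 /2854579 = -0.01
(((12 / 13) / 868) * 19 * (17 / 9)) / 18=323 / 152334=0.00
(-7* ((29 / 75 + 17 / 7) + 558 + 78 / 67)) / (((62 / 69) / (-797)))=181180176103 / 51925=3489266.75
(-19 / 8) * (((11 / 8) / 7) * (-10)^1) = 4.67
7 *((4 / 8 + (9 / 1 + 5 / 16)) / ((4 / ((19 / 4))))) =20881 / 256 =81.57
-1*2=-2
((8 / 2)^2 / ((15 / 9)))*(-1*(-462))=22176 / 5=4435.20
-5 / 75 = -1 / 15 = -0.07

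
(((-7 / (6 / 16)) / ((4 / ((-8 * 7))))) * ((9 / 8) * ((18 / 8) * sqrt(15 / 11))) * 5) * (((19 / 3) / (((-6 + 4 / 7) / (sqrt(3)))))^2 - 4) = 321.86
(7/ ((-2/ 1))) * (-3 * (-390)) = -4095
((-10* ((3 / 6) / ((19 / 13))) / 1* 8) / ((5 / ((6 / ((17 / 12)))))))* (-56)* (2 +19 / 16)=78624 / 19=4138.11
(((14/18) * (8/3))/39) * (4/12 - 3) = -448/3159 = -0.14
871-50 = 821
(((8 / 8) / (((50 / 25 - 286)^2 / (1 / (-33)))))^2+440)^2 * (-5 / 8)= -121000.00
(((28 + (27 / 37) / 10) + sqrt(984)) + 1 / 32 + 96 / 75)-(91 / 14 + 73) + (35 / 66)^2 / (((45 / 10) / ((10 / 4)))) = -14493743027 / 290109600 + 2 *sqrt(246) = -18.59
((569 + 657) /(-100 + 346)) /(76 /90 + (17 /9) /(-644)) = 1973860 /333289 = 5.92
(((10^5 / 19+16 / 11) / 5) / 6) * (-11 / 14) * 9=-825228 / 665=-1240.94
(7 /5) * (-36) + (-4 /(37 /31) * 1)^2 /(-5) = -360364 /6845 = -52.65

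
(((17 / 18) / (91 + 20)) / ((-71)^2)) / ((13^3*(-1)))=-17 / 22128003846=-0.00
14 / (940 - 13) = 0.02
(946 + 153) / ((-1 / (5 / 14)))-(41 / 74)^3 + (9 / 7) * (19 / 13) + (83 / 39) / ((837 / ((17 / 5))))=-390.78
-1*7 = -7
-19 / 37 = -0.51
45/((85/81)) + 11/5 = 3832/85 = 45.08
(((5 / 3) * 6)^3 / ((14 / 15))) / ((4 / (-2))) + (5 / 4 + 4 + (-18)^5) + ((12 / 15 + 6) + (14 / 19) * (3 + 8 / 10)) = -264612441 / 140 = -1890088.86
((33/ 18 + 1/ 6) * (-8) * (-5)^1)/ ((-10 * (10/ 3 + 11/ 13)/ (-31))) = 9672/ 163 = 59.34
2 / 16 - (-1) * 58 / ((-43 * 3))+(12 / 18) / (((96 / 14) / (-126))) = -12977 / 1032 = -12.57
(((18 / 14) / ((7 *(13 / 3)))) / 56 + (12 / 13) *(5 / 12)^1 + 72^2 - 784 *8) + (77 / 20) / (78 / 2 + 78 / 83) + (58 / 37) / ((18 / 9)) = -1828785637513 / 1682826600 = -1086.73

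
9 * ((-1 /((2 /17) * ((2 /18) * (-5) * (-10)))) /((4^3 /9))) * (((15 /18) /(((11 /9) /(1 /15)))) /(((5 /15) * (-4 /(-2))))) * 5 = -37179 /56320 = -0.66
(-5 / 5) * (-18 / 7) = 18 / 7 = 2.57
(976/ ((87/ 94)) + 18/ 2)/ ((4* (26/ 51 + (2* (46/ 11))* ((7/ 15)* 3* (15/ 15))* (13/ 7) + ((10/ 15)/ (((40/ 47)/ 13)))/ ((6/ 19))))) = 519076470/ 106404103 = 4.88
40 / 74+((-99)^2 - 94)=359179 / 37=9707.54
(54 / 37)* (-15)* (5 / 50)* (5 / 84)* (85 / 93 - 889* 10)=37200825 / 32116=1158.33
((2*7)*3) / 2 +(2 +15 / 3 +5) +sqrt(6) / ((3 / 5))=37.08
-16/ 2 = -8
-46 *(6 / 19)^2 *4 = -18.35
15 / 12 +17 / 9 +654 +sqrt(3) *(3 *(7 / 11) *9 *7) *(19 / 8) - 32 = 25137 *sqrt(3) / 88 +22505 / 36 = 1119.90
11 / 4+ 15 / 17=247 / 68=3.63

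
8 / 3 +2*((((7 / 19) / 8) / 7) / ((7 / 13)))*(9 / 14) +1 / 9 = 187253 / 67032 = 2.79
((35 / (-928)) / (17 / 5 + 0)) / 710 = -35 / 2240192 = -0.00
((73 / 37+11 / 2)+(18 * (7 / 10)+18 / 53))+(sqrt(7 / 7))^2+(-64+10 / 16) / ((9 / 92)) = -18426166 / 29415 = -626.42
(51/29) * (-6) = -306/29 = -10.55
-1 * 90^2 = -8100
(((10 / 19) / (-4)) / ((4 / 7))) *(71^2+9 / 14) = -352915 / 304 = -1160.90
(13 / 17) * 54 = 702 / 17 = 41.29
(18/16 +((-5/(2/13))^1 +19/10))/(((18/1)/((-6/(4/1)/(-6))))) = -0.41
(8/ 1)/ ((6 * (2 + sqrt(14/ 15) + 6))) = 80/ 473 - 2 * sqrt(210)/ 1419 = 0.15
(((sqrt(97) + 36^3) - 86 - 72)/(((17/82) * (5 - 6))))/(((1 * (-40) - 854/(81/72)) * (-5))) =-8578881/152830 - 369 * sqrt(97)/305660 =-56.15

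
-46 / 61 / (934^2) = -23 / 26606858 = -0.00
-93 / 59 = -1.58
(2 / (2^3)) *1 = 1 / 4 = 0.25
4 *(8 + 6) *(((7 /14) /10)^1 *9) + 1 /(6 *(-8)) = 6043 /240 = 25.18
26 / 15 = 1.73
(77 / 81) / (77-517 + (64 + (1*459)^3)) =77 / 7832878443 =0.00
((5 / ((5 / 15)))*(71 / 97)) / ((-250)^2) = 0.00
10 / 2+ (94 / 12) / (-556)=16633 / 3336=4.99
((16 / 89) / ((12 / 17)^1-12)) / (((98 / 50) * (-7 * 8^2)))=0.00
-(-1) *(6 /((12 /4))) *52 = 104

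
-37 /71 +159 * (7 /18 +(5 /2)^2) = 898913 /852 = 1055.06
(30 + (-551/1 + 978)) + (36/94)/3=457.13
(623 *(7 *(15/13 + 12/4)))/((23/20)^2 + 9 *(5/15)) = 13456800/3211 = 4190.84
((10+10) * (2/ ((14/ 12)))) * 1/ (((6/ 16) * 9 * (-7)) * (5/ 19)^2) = -46208/ 2205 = -20.96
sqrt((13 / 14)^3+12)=5 * sqrt(19670) / 196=3.58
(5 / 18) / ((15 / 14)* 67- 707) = -35 / 80037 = -0.00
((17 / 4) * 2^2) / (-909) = -17 / 909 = -0.02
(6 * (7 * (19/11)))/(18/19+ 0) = 2527/33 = 76.58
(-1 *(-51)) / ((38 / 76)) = 102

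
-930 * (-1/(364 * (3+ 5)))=465/1456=0.32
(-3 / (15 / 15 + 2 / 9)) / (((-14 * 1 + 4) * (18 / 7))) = 21 / 220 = 0.10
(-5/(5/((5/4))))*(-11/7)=55/28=1.96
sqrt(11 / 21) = sqrt(231) / 21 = 0.72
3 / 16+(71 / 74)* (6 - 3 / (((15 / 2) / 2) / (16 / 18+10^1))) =-64301 / 26640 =-2.41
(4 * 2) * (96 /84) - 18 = -62 /7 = -8.86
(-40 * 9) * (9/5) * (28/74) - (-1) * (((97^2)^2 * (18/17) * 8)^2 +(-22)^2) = 6013129851481027095556/10693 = 562342640183393537.41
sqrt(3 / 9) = sqrt(3) / 3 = 0.58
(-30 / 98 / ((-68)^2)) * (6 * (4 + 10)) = -45 / 8092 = -0.01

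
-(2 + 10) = -12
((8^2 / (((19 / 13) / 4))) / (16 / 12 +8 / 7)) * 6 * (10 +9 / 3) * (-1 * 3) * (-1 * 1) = 314496 / 19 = 16552.42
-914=-914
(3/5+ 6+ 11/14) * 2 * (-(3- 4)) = 517/35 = 14.77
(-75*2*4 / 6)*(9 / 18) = -50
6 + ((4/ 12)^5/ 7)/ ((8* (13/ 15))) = 353813/ 58968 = 6.00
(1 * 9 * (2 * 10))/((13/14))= 2520/13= 193.85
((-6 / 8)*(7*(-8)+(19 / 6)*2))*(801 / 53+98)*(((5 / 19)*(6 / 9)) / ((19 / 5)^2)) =111656875 / 2181162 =51.19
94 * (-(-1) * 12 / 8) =141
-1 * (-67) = 67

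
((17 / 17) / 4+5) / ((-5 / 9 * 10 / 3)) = -567 / 200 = -2.84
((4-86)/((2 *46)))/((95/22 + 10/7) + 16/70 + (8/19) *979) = -299915/140715357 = -0.00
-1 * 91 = -91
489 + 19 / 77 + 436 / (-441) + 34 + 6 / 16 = 20282345 / 38808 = 522.63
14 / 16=7 / 8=0.88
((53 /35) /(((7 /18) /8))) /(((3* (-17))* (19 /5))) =-2544 /15827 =-0.16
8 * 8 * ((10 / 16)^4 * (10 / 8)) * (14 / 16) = 21875 / 2048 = 10.68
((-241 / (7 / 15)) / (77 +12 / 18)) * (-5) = 54225 / 1631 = 33.25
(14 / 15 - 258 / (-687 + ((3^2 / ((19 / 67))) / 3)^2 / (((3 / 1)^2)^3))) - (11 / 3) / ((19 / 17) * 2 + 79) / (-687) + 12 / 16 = 1177025836463273 / 571641262507980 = 2.06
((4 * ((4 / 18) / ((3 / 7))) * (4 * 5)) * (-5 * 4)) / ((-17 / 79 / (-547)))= -967971200 / 459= -2108869.72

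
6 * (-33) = -198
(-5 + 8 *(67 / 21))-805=-16474 / 21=-784.48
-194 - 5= -199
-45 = -45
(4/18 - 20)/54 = -0.37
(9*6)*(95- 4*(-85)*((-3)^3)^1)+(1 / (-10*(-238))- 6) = -1167618479 / 2380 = -490596.00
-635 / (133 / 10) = -6350 / 133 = -47.74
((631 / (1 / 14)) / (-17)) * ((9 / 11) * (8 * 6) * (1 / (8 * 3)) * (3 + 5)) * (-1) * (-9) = -11448864 / 187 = -61223.87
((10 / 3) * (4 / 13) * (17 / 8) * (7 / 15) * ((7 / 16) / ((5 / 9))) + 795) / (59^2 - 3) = 827633 / 3617120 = 0.23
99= 99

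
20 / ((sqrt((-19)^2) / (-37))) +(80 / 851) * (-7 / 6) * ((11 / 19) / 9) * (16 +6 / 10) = -17054108 / 436563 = -39.06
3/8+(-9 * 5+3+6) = -285/8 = -35.62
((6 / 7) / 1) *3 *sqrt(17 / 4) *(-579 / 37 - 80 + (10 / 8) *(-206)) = -235197 *sqrt(17) / 518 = -1872.09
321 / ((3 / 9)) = 963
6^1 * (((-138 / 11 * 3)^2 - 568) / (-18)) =-102668 / 363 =-282.83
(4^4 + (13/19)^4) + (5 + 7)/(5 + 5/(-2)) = 170081389/651605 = 261.02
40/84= 10/21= 0.48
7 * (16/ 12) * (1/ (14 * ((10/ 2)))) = 2/ 15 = 0.13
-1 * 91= -91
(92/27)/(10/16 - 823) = -736/177633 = -0.00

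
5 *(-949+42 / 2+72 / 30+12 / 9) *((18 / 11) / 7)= -83184 / 77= -1080.31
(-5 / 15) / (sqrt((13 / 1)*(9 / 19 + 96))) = -0.01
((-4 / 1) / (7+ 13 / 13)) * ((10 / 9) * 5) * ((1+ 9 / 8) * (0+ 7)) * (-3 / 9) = 2975 / 216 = 13.77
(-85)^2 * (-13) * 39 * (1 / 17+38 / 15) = -9495265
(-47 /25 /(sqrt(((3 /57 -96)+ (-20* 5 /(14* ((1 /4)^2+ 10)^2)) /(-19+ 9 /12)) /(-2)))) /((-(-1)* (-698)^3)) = 7567* sqrt(52095931930826) /68426896956911575800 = 0.00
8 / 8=1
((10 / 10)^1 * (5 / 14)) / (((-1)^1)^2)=5 / 14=0.36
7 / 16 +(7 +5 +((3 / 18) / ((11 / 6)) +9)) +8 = 5197 / 176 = 29.53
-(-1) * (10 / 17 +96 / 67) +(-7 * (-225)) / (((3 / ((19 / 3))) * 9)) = 3807893 / 10251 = 371.47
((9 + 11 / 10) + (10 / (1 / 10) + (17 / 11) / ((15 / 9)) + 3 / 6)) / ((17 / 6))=36804 / 935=39.36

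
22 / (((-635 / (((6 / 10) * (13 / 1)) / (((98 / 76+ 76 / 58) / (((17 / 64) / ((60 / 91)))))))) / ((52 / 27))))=-1584606023 / 19648170000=-0.08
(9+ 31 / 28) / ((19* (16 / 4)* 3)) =283 / 6384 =0.04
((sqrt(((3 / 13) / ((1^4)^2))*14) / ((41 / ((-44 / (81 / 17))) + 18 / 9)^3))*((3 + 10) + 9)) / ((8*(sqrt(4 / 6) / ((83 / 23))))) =-286574032272*sqrt(91) / 1817438796875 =-1.50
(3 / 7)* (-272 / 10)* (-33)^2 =-444312 / 35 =-12694.63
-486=-486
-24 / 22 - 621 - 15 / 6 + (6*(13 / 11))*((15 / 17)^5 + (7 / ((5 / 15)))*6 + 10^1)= 10731893575 / 31236854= 343.57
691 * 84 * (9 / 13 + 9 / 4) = 2220183 / 13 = 170783.31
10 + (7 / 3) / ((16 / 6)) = 87 / 8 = 10.88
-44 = -44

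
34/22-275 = -3008/11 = -273.45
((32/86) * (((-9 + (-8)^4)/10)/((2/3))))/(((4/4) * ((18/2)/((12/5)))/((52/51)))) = 3400384/54825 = 62.02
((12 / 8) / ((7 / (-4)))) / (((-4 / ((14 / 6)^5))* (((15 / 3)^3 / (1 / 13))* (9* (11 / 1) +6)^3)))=7 / 888468750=0.00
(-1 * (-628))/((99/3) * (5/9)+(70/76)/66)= 1575024/46015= 34.23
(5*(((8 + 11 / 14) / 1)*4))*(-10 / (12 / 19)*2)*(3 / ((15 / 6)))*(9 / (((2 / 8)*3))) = -560880 / 7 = -80125.71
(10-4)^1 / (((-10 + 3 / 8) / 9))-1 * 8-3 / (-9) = -3067 / 231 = -13.28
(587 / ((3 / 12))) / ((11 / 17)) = 39916 / 11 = 3628.73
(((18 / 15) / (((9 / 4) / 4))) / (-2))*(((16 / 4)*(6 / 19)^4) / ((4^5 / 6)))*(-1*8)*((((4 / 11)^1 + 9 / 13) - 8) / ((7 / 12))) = -15443136 / 652256605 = -0.02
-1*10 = -10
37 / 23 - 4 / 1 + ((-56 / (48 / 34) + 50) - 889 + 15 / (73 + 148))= -13434218 / 15249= -880.99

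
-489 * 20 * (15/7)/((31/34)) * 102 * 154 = -11192623200/31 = -361052361.29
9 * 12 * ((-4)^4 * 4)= 110592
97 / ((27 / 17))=1649 / 27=61.07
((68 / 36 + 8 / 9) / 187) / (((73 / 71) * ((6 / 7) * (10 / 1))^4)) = 170471 / 63690105600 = 0.00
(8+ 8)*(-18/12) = -24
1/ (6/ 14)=7/ 3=2.33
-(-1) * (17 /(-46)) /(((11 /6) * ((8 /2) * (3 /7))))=-119 /1012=-0.12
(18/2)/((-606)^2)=1/40804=0.00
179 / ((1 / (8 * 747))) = 1069704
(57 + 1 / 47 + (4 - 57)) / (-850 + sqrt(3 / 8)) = -0.00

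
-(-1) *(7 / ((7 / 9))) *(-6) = -54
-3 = -3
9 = 9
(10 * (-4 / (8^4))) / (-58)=5 / 29696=0.00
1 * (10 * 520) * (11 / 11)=5200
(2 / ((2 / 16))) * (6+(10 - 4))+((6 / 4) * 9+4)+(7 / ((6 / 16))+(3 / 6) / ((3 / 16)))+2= 1397 / 6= 232.83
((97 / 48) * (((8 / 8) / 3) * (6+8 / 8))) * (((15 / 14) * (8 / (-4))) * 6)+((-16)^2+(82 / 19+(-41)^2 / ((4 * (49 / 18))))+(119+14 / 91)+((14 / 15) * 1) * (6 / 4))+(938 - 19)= 674680373 / 484120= 1393.62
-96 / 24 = -4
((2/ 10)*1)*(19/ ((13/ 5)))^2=1805/ 169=10.68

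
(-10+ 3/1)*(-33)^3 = 251559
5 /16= 0.31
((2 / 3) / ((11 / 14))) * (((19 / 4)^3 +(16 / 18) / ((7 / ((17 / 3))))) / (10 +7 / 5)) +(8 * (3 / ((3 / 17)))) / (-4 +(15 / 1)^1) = 16571867 / 812592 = 20.39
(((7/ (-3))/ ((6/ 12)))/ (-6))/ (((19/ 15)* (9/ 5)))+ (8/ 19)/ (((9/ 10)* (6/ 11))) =205/ 171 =1.20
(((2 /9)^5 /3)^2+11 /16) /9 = 345191672083 /4518872583696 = 0.08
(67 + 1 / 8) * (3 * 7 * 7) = 78939 / 8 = 9867.38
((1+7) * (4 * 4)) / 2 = 64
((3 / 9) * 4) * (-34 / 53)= -136 / 159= -0.86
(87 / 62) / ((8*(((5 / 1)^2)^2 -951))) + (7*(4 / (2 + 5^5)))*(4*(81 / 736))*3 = 131265321 / 11629338016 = 0.01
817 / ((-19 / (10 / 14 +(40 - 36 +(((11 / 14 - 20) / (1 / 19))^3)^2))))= -766485143163715677877435 / 7529536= -101797128423811995.57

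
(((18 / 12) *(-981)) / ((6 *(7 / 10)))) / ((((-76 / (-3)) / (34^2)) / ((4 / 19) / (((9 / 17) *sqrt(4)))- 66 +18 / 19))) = 2620095675 / 2527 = 1036840.39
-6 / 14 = -3 / 7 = -0.43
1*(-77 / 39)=-77 / 39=-1.97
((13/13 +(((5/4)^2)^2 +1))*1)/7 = 0.63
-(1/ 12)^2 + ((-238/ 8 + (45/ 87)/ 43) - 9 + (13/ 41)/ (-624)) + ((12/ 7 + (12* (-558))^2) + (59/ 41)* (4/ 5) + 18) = 1444180831811807/ 32210010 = 44836398.12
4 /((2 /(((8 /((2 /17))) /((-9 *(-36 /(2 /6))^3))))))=17 /1417176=0.00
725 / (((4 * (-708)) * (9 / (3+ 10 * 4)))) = -31175 / 25488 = -1.22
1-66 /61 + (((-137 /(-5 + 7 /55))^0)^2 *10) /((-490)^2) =-119989 /1464610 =-0.08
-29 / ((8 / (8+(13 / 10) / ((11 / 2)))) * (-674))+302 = 89574257 / 296560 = 302.04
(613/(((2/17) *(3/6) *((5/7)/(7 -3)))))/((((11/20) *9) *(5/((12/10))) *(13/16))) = 37348864/10725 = 3482.41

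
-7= -7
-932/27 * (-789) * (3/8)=61279/6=10213.17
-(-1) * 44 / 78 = 0.56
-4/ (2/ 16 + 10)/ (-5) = 32/ 405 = 0.08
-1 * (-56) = 56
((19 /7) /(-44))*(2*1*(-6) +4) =38 /77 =0.49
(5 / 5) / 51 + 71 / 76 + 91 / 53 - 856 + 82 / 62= -5425806493 / 6368268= -852.01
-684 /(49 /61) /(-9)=4636 /49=94.61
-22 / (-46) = 0.48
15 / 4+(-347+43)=-1201 / 4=-300.25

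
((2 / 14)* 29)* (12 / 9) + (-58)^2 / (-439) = -2.14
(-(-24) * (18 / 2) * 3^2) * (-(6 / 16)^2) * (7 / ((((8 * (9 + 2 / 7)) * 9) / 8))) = -11907 / 520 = -22.90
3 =3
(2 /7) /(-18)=-1 /63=-0.02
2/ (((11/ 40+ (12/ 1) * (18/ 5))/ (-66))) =-5280/ 1739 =-3.04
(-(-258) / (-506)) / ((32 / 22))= -129 / 368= -0.35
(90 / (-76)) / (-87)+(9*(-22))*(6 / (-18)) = 72747 / 1102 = 66.01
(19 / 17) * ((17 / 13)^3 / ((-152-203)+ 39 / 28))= -153748 / 21752497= -0.01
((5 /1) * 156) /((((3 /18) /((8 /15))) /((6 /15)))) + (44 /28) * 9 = 35439 /35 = 1012.54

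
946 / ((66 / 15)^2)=1075 / 22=48.86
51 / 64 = 0.80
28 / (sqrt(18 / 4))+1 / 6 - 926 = -5555 / 6+28 *sqrt(2) / 3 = -912.63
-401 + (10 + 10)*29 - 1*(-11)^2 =58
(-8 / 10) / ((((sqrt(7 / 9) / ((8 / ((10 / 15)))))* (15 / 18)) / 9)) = -7776* sqrt(7) / 175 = -117.56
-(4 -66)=62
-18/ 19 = -0.95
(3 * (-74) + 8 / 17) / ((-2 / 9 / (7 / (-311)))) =-118629 / 5287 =-22.44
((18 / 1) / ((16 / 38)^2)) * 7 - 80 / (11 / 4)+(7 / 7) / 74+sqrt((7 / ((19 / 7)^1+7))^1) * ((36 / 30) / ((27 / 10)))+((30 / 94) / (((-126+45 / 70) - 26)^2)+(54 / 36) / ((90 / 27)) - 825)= -142.53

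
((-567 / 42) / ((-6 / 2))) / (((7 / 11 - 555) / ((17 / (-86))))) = 1683 / 1048856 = 0.00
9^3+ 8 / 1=737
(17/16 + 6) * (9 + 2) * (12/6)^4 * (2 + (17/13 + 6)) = 150403/13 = 11569.46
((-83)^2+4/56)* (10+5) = 1446705/14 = 103336.07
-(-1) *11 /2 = 11 /2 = 5.50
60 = 60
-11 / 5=-2.20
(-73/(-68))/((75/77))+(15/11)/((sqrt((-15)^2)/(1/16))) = 1.11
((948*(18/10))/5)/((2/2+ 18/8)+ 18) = 34128/2125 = 16.06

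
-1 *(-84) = 84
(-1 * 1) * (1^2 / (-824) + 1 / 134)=-345 / 55208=-0.01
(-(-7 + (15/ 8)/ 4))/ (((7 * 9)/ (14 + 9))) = 4807/ 2016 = 2.38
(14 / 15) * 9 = 42 / 5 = 8.40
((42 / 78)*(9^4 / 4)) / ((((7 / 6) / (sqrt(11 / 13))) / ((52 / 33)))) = 13122*sqrt(143) / 143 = 1097.32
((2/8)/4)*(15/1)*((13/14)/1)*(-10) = -8.71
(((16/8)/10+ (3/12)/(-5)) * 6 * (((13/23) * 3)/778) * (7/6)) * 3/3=819/357880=0.00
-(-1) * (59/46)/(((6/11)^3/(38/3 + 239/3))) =21752533/29808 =729.75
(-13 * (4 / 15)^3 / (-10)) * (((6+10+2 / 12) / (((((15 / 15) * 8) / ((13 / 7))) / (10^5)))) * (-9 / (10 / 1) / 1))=-524576 / 63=-8326.60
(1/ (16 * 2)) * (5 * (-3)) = -0.47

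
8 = 8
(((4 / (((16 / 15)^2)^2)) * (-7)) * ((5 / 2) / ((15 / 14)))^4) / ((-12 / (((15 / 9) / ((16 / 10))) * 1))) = 262609375 / 4718592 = 55.65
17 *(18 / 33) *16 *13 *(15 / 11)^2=4773600 / 1331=3586.48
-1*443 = -443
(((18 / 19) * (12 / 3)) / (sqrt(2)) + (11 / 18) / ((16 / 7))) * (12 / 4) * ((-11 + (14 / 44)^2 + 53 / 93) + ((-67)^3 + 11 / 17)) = -2071372132899 * sqrt(2) / 1211573 - 1611067214477 / 6678144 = -2659062.39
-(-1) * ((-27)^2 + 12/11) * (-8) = -64248/11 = -5840.73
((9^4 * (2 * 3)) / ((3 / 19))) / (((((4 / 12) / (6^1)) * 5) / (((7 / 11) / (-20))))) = -7853517 / 275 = -28558.24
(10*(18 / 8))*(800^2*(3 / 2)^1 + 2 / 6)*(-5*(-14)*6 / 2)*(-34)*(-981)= 151293796532550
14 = 14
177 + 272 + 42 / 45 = 449.93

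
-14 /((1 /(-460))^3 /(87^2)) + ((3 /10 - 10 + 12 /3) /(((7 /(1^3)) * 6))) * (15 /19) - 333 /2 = 10314306575833.39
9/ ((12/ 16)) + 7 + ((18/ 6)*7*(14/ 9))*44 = 1456.33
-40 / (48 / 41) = -205 / 6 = -34.17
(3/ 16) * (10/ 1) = 15/ 8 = 1.88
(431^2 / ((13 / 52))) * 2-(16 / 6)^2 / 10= 66873928 / 45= 1486087.29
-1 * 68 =-68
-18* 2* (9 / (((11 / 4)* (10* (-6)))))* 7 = 756 / 55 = 13.75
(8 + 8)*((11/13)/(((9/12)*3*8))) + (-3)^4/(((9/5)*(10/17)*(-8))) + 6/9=-15245/1872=-8.14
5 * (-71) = -355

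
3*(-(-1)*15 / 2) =45 / 2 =22.50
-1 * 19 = -19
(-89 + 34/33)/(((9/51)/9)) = -49351/11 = -4486.45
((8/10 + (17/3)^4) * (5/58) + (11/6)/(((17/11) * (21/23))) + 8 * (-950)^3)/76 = -1917303103770043/21244356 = -90249998.81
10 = 10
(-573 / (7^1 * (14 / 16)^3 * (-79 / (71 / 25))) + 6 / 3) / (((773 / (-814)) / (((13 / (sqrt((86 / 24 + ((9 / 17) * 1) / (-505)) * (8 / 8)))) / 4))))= -160389500986 * sqrt(9504805485) / 1352759003768725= -11.56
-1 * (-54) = 54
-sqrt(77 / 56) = -sqrt(22) / 4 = -1.17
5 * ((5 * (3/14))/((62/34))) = 1275/434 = 2.94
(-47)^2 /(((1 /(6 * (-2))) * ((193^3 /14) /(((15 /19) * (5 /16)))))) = -0.01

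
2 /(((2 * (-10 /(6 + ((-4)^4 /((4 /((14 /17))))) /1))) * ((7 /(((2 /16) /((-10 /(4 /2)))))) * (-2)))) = -499 /47600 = -0.01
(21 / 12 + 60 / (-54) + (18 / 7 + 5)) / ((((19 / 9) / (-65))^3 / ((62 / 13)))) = -109749846375 / 96026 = -1142918.03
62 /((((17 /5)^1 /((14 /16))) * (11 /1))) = 1085 /748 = 1.45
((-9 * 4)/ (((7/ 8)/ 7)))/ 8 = -36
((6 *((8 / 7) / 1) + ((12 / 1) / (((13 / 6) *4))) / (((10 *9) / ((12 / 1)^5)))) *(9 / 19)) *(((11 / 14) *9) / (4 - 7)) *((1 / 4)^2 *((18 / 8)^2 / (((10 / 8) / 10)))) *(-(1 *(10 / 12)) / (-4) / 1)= -874544121 / 387296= -2258.08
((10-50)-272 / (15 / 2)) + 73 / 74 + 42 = -36941 / 1110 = -33.28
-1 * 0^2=0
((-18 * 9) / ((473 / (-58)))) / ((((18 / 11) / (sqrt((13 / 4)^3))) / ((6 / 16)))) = 10179 * sqrt(13) / 1376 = 26.67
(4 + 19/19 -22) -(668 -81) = -604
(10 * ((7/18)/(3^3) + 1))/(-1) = -2465/243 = -10.14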